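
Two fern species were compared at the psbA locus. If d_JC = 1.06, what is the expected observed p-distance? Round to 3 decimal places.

0.568

p = (3/4)(1 − e^(−4d/3)) = 0.75 × (1 − e^(-1.413333)) = 0.75 × (1 − 0.243331) = 0.567502.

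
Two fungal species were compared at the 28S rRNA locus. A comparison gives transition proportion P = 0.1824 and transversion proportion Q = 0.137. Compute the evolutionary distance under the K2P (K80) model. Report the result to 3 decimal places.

Under the Kimura two-parameter model, d = −½ ln(1 − 2P − Q) − ¼ ln(1 − 2Q).
1 − 2P − Q = 0.4982, giving −½ ln(0.4982) = 0.348377.
1 − 2Q = 0.726, giving −¼ ln(0.726) = 0.080051.
d = 0.348377 + 0.080051 = 0.428428.

0.428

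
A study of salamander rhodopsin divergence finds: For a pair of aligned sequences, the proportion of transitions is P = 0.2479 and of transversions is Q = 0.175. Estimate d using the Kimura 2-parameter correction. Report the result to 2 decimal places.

Under the Kimura two-parameter model, d = −½ ln(1 − 2P − Q) − ¼ ln(1 − 2Q).
1 − 2P − Q = 0.3292, giving −½ ln(0.3292) = 0.555545.
1 − 2Q = 0.65, giving −¼ ln(0.65) = 0.107696.
d = 0.555545 + 0.107696 = 0.663241.

0.66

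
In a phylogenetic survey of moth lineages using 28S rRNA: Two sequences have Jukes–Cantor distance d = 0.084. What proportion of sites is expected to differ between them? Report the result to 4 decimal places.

p = (3/4)(1 − e^(−4d/3)) = 0.75 × (1 − e^(-0.112)) = 0.75 × (1 − 0.894044) = 0.079467.

0.0795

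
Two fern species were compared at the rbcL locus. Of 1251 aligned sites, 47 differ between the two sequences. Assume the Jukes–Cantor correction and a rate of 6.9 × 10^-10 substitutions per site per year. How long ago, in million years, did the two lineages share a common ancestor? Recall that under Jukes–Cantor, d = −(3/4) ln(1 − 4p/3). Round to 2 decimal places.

p = 47/1251 ≈ 0.03757.
d = −(3/4) ln(1 − 4p/3) = −0.75 ln(1 − 0.050093) = −0.75 ln(0.949907)
  = −0.75 × (-0.051391) = 0.038543 substitutions/site.
Under a molecular clock d = 2μt, so t = d/(2μ) = 0.038543 / (2 × 6.9 × 10^-10) = 27.93 million years.

27.93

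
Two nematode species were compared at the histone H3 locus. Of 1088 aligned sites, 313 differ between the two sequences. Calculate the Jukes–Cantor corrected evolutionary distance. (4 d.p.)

0.3629

p = 313/1088 ≈ 0.287684.
d = −(3/4) ln(1 − 4p/3) = −0.75 ln(1 − 0.383579) = −0.75 ln(0.616421)
  = −0.75 × (-0.483825) = 0.362869 substitutions/site.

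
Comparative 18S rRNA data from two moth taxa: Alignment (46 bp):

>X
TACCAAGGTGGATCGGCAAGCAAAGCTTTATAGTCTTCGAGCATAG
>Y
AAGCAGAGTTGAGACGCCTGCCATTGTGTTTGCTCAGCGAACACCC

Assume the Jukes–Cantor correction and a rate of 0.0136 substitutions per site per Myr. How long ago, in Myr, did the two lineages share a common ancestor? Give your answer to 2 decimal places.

32.80

The sequences differ at 24 of 46 sites, so p = 24/46 ≈ 0.521739.
d = −(3/4) ln(1 − 4p/3) = −0.75 ln(1 − 0.695652) = −0.75 ln(0.304348)
  = −0.75 × (-1.189583) = 0.892187 substitutions/site.
Under a molecular clock d = 2μt, so t = d/(2μ) = 0.892187 / (2 × 0.0136) = 32.80 Myr.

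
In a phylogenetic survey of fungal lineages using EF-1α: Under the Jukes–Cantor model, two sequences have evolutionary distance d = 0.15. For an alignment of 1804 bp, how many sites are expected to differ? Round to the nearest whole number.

245

Invert JC69: p = (3/4)(1 − e^(−4d/3)) = 0.75 × (1 − e^(-0.2)) = 0.75 × (1 − 0.818731) = 0.135952.
Expected differing sites = pL ≈ 0.135952 × 1804 = 245.257408 ≈ 245.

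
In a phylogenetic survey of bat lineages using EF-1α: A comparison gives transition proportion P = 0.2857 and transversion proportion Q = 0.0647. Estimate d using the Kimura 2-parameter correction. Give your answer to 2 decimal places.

Under the Kimura two-parameter model, d = −½ ln(1 − 2P − Q) − ¼ ln(1 − 2Q).
1 − 2P − Q = 0.3639, giving −½ ln(0.3639) = 0.505438.
1 − 2Q = 0.8706, giving −¼ ln(0.8706) = 0.034643.
d = 0.505438 + 0.034643 = 0.540081.

0.54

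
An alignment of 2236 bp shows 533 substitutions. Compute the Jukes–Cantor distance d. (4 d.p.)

p = 533/2236 ≈ 0.238372.
d = −(3/4) ln(1 − 4p/3) = −0.75 ln(1 − 0.317829) = −0.75 ln(0.682171)
  = −0.75 × (-0.382475) = 0.286856 substitutions/site.

0.2869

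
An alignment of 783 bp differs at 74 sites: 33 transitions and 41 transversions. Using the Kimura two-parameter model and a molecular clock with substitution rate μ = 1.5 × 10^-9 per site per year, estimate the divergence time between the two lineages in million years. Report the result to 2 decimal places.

P = 33/783 ≈ 0.042146 and Q = 41/783 ≈ 0.052363.
Under the Kimura two-parameter model, d = −½ ln(1 − 2P − Q) − ¼ ln(1 − 2Q).
1 − 2P − Q = 0.863345, giving −½ ln(0.863345) = 0.073470.
1 − 2Q = 0.895274, giving −¼ ln(0.895274) = 0.027656.
d = 0.073470 + 0.027656 = 0.101126.
Under a molecular clock d = 2μt, so t = d/(2μ) = 0.101126 / (2 × 1.5 × 10^-9) = 33.71 million years.

33.71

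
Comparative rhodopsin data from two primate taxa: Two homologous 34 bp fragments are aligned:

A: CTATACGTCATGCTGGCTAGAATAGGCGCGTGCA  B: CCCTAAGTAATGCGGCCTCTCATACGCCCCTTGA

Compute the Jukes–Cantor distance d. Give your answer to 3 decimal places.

The sequences differ at 14 of 34 sites, so p = 14/34 ≈ 0.411765.
d = −(3/4) ln(1 − 4p/3) = −0.75 ln(1 − 0.54902) = −0.75 ln(0.45098)
  = −0.75 × (-0.796332) = 0.597249 substitutions/site.

0.597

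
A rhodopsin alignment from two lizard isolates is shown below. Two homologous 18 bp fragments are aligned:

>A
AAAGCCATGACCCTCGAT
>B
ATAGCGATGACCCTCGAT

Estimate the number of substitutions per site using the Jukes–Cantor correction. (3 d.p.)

The sequences differ at 2 of 18 sites (2, 6), so p = 2/18 ≈ 0.111111.
d = −(3/4) ln(1 − 4p/3) = −0.75 ln(1 − 0.148148) = −0.75 ln(0.851852)
  = −0.75 × (-0.160342) = 0.120257 substitutions/site.

0.120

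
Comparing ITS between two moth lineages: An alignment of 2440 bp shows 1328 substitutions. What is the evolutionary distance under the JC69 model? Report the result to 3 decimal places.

0.970

p = 1328/2440 ≈ 0.544262.
d = −(3/4) ln(1 − 4p/3) = −0.75 ln(1 − 0.725683) = −0.75 ln(0.274317)
  = −0.75 × (-1.293471) = 0.970103 substitutions/site.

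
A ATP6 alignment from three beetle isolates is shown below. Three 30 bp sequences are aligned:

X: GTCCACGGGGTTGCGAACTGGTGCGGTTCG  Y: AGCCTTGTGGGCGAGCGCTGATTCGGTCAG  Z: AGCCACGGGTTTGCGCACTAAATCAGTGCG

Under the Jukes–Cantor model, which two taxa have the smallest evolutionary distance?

X–Y: 14/30 differ, p = 0.467, d = 0.730.
X–Z: 10/30 differ, p = 0.333, d = 0.441.
Y–Z: 13/30 differ, p = 0.433, d = 0.647.
The smallest distance is between X and Z.

X and Z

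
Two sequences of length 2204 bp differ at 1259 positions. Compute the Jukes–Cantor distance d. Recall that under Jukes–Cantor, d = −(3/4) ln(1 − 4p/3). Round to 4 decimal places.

p = 1259/2204 ≈ 0.571234.
d = −(3/4) ln(1 − 4p/3) = −0.75 ln(1 − 0.761645) = −0.75 ln(0.238355)
  = −0.75 × (-1.433994) = 1.075496 substitutions/site.

1.0755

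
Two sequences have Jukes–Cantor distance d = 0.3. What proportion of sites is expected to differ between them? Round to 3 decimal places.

p = (3/4)(1 − e^(−4d/3)) = 0.75 × (1 − e^(-0.4)) = 0.75 × (1 − 0.670320) = 0.247260.

0.247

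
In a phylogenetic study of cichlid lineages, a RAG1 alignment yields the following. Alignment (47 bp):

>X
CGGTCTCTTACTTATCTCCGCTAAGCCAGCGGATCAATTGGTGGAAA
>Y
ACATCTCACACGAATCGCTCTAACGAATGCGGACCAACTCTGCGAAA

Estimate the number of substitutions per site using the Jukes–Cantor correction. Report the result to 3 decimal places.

The sequences differ at 22 of 47 sites, so p = 22/47 ≈ 0.468085.
d = −(3/4) ln(1 − 4p/3) = −0.75 ln(1 − 0.624113) = −0.75 ln(0.375887)
  = −0.75 × (-0.978467) = 0.733850 substitutions/site.

0.734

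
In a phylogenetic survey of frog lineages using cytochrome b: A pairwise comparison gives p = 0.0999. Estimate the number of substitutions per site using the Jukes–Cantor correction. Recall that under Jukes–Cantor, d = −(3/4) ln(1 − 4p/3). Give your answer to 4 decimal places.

0.1072

d = −(3/4) ln(1 − 4p/3) = −0.75 ln(1 − 0.1332) = −0.75 ln(0.8668)
  = −0.75 × (-0.142947) = 0.107210 substitutions/site.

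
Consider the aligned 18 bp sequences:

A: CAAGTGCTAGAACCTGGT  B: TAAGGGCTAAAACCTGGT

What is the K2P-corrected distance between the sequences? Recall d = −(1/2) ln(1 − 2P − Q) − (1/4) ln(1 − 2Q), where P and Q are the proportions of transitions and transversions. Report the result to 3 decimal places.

Of 18 sites, 2 differences are transitions and 1 are transversions, so P = 2/18 ≈ 0.111111 and Q = 1/18 ≈ 0.055556.
Under the Kimura two-parameter model, d = −½ ln(1 − 2P − Q) − ¼ ln(1 − 2Q).
1 − 2P − Q = 0.722222, giving −½ ln(0.722222) = 0.162711.
1 − 2Q = 0.888888, giving −¼ ln(0.888888) = 0.029446.
d = 0.162711 + 0.029446 = 0.192157.

0.192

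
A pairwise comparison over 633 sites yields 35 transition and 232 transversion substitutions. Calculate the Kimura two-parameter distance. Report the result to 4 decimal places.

P = 35/633 ≈ 0.055292 and Q = 232/633 ≈ 0.366509.
Under the Kimura two-parameter model, d = −½ ln(1 − 2P − Q) − ¼ ln(1 − 2Q).
1 − 2P − Q = 0.522907, giving −½ ln(0.522907) = 0.324176.
1 − 2Q = 0.266982, giving −¼ ln(0.266982) = 0.330144.
d = 0.324176 + 0.330144 = 0.654320.

0.6543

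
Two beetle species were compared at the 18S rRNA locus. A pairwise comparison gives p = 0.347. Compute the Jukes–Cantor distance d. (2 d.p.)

d = −(3/4) ln(1 − 4p/3) = −0.75 ln(1 − 0.462667) = −0.75 ln(0.537333)
  = −0.75 × (-0.621137) = 0.465853 substitutions/site.

0.47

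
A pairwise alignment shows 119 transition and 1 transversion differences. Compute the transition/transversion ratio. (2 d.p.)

R = 119/1 = 119.00.

119.00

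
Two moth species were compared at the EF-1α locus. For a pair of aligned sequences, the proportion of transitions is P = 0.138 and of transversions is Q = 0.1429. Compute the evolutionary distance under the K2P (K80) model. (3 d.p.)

0.356

Under the Kimura two-parameter model, d = −½ ln(1 − 2P − Q) − ¼ ln(1 − 2Q).
1 − 2P − Q = 0.5811, giving −½ ln(0.5811) = 0.271416.
1 − 2Q = 0.7142, giving −¼ ln(0.7142) = 0.084148.
d = 0.271416 + 0.084148 = 0.355564.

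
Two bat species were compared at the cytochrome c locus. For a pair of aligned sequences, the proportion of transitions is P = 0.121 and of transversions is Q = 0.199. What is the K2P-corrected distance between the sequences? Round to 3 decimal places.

0.418

Under the Kimura two-parameter model, d = −½ ln(1 − 2P − Q) − ¼ ln(1 − 2Q).
1 − 2P − Q = 0.559, giving −½ ln(0.559) = 0.290803.
1 − 2Q = 0.602, giving −¼ ln(0.602) = 0.126874.
d = 0.290803 + 0.126874 = 0.417677.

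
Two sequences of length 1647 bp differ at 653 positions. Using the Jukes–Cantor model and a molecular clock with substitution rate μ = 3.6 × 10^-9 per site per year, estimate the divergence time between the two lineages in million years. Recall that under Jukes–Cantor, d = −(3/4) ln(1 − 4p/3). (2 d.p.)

p = 653/1647 ≈ 0.396478.
d = −(3/4) ln(1 − 4p/3) = −0.75 ln(1 − 0.528637) = −0.75 ln(0.471363)
  = −0.75 × (-0.752127) = 0.564095 substitutions/site.
Under a molecular clock d = 2μt, so t = d/(2μ) = 0.564095 / (2 × 3.6 × 10^-9) = 78.35 million years.

78.35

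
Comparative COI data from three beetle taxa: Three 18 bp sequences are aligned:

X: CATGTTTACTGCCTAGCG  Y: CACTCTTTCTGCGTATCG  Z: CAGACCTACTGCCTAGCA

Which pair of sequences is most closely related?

X–Y: 6/18 differ, p = 0.333, d = 0.441.
X–Z: 5/18 differ, p = 0.278, d = 0.347.
Y–Z: 7/18 differ, p = 0.389, d = 0.548.
The smallest distance is between X and Z.

X and Z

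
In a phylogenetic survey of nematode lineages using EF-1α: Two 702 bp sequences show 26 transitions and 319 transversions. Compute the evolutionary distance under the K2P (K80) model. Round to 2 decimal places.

0.97

P = 26/702 ≈ 0.037037 and Q = 319/702 ≈ 0.454416.
Under the Kimura two-parameter model, d = −½ ln(1 − 2P − Q) − ¼ ln(1 − 2Q).
1 − 2P − Q = 0.47151, giving −½ ln(0.47151) = 0.375907.
1 − 2Q = 0.091168, giving −¼ ln(0.091168) = 0.598763.
d = 0.375907 + 0.598763 = 0.974670.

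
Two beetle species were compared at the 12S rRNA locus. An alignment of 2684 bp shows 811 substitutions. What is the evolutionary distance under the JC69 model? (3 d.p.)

p = 811/2684 ≈ 0.302161.
d = −(3/4) ln(1 − 4p/3) = −0.75 ln(1 − 0.402881) = −0.75 ln(0.597119)
  = −0.75 × (-0.515639) = 0.386729 substitutions/site.

0.387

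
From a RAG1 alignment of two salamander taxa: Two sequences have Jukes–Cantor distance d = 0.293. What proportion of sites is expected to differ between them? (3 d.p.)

p = (3/4)(1 − e^(−4d/3)) = 0.75 × (1 − e^(-0.390667)) = 0.75 × (1 − 0.676605) = 0.242546.

0.243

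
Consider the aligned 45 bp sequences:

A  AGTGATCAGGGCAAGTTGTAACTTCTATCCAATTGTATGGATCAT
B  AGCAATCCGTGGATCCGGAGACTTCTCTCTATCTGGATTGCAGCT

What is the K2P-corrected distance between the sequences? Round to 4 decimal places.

0.7328

Of 45 sites, 6 differences are transitions and 15 are transversions, so P = 6/45 ≈ 0.133333 and Q = 15/45 ≈ 0.333333.
Under the Kimura two-parameter model, d = −½ ln(1 − 2P − Q) − ¼ ln(1 − 2Q).
1 − 2P − Q = 0.400001, giving −½ ln(0.400001) = 0.458144.
1 − 2Q = 0.333334, giving −¼ ln(0.333334) = 0.274653.
d = 0.458144 + 0.274653 = 0.732797.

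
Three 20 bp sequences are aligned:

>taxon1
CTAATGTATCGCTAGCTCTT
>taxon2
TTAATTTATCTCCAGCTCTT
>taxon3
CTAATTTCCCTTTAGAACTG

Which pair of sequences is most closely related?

taxon1 and taxon2

taxon1–taxon2: 4/20 differ, p = 0.200, d = 0.233.
taxon1–taxon3: 8/20 differ, p = 0.400, d = 0.572.
taxon2–taxon3: 8/20 differ, p = 0.400, d = 0.572.
The smallest distance is between taxon1 and taxon2.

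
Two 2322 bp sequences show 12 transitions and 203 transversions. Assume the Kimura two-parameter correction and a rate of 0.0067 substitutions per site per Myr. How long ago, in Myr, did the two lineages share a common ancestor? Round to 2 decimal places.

P = 12/2322 ≈ 0.005168 and Q = 203/2322 ≈ 0.087425.
Under the Kimura two-parameter model, d = −½ ln(1 − 2P − Q) − ¼ ln(1 − 2Q).
1 − 2P − Q = 0.902239, giving −½ ln(0.902239) = 0.051438.
1 − 2Q = 0.82515, giving −¼ ln(0.82515) = 0.048048.
d = 0.051438 + 0.048048 = 0.099486.
Under a molecular clock d = 2μt, so t = d/(2μ) = 0.099486 / (2 × 0.0067) = 7.42 Myr.

7.42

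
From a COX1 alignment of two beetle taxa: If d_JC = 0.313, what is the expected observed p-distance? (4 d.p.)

p = (3/4)(1 − e^(−4d/3)) = 0.75 × (1 − e^(-0.417333)) = 0.75 × (1 − 0.658802) = 0.255899.

0.2559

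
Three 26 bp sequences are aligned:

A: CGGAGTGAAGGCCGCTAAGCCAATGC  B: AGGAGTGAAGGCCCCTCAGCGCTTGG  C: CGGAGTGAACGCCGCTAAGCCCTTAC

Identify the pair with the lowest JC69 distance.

A and C

A–B: 7/26 differ, p = 0.269, d = 0.334.
A–C: 4/26 differ, p = 0.154, d = 0.172.
B–C: 7/26 differ, p = 0.269, d = 0.334.
The smallest distance is between A and C.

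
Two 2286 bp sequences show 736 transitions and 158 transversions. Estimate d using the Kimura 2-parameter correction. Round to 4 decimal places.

P = 736/2286 ≈ 0.32196 and Q = 158/2286 ≈ 0.069116.
Under the Kimura two-parameter model, d = −½ ln(1 − 2P − Q) − ¼ ln(1 − 2Q).
1 − 2P − Q = 0.286964, giving −½ ln(0.286964) = 0.624199.
1 − 2Q = 0.861768, giving −¼ ln(0.861768) = 0.037192.
d = 0.624199 + 0.037192 = 0.661391.

0.6614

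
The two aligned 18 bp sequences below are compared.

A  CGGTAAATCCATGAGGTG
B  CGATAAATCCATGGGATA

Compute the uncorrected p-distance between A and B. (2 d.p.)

The sequences differ at 4 of 18 positions (sites 3, 14, 16, 18).
p = 4/18 = 0.222222… ≈ 0.22 (to 2 d.p.).

0.22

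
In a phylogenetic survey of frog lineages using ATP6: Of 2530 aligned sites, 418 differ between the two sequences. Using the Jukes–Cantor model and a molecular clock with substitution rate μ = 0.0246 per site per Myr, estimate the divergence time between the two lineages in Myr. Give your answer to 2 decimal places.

3.79

p = 418/2530 ≈ 0.165217.
d = −(3/4) ln(1 − 4p/3) = −0.75 ln(1 − 0.220289) = −0.75 ln(0.779711)
  = −0.75 × (-0.248832) = 0.186624 substitutions/site.
Under a molecular clock d = 2μt, so t = d/(2μ) = 0.186624 / (2 × 0.0246) = 3.79 Myr.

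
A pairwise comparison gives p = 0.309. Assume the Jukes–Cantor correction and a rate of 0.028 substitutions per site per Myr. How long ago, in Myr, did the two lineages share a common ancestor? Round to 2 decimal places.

d = −(3/4) ln(1 − 4p/3) = −0.75 ln(1 − 0.412) = −0.75 ln(0.588)
  = −0.75 × (-0.531028) = 0.398271 substitutions/site.
Under a molecular clock d = 2μt, so t = d/(2μ) = 0.398271 / (2 × 0.028) = 7.11 Myr.

7.11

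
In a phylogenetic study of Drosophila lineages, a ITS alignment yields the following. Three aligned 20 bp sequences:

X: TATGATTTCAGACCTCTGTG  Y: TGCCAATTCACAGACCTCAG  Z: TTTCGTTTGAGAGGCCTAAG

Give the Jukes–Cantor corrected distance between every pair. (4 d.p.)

X–Y: 10/20 sites differ → p = 0.5, d = −0.75 ln(1 − 0.666667) = 0.823960 ≈ 0.8240.
X–Z: 9/20 sites differ → p = 0.45, d = −0.75 ln(1 − 0.6) = 0.687218 ≈ 0.6872.
Y–Z: 8/20 sites differ → p = 0.4, d = −0.75 ln(1 − 0.533333) = 0.571605 ≈ 0.5716.

d(X,Y) = 0.8240, d(X,Z) = 0.6872, d(Y,Z) = 0.5716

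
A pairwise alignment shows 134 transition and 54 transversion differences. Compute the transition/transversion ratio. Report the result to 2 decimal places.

R = 134/54 = 2.481481… ≈ 2.48 (to 2 d.p.).

2.48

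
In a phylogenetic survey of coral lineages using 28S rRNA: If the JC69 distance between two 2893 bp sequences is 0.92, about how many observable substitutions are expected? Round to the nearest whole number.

1533

Invert JC69: p = (3/4)(1 − e^(−4d/3)) = 0.75 × (1 − e^(-1.226667)) = 0.75 × (1 − 0.293268) = 0.530049.
Expected differing sites = pL ≈ 0.530049 × 2893 = 1533.431757 ≈ 1533.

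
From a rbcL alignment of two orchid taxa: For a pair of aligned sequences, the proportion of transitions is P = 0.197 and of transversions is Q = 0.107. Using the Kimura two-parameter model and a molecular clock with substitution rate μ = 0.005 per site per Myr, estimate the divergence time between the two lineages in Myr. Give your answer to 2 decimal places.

40.78

Under the Kimura two-parameter model, d = −½ ln(1 − 2P − Q) − ¼ ln(1 − 2Q).
1 − 2P − Q = 0.499, giving −½ ln(0.499) = 0.347575.
1 − 2Q = 0.786, giving −¼ ln(0.786) = 0.060200.
d = 0.347575 + 0.060200 = 0.407775.
Under a molecular clock d = 2μt, so t = d/(2μ) = 0.407775 / (2 × 0.005) = 40.78 Myr.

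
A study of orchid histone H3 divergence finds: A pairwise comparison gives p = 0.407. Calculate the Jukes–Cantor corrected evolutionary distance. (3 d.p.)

0.587

d = −(3/4) ln(1 − 4p/3) = −0.75 ln(1 − 0.542667) = −0.75 ln(0.457333)
  = −0.75 × (-0.782343) = 0.586757 substitutions/site.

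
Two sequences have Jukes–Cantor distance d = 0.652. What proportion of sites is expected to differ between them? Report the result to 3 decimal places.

0.436

p = (3/4)(1 − e^(−4d/3)) = 0.75 × (1 − e^(-0.869333)) = 0.75 × (1 − 0.419231) = 0.435577.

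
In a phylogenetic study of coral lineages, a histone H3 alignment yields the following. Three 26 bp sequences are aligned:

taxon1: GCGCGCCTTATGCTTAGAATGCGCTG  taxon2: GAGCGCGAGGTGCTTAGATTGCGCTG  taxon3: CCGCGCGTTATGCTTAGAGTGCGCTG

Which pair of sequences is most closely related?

taxon1–taxon2: 6/26 differ, p = 0.231, d = 0.276.
taxon1–taxon3: 3/26 differ, p = 0.115, d = 0.125.
taxon2–taxon3: 6/26 differ, p = 0.231, d = 0.276.
The smallest distance is between taxon1 and taxon3.

taxon1 and taxon3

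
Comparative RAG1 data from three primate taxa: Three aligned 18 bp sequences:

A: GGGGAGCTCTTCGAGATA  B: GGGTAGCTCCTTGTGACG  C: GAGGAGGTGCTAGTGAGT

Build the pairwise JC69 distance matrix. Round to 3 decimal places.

d(A,B) = 0.441, d(A,C) = 0.673, d(B,C) = 0.548

A–B: 6/18 sites differ → p ≈ 0.333333, d = −0.75 ln(1 − 0.444444) = 0.440839 ≈ 0.441.
A–C: 8/18 sites differ → p ≈ 0.444444, d = −0.75 ln(1 − 0.592592) = 0.673455 ≈ 0.673.
B–C: 7/18 sites differ → p ≈ 0.388889, d = −0.75 ln(1 − 0.518519) = 0.548166 ≈ 0.548.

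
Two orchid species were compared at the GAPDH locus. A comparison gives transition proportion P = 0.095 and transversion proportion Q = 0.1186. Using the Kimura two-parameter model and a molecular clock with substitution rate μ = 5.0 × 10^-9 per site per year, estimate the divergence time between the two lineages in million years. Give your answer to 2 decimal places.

25.22

Under the Kimura two-parameter model, d = −½ ln(1 − 2P − Q) − ¼ ln(1 − 2Q).
1 − 2P − Q = 0.6914, giving −½ ln(0.6914) = 0.184518.
1 − 2Q = 0.7628, giving −¼ ln(0.7628) = 0.067690.
d = 0.184518 + 0.067690 = 0.252208.
Under a molecular clock d = 2μt, so t = d/(2μ) = 0.252208 / (2 × 5.0 × 10^-9) = 25.22 million years.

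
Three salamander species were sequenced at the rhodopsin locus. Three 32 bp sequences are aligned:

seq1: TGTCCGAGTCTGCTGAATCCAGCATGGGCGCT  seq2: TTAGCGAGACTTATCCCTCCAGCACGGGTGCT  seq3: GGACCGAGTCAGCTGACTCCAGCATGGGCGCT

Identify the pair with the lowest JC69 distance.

seq1–seq2: 11/32 differ, p = 0.344, d = 0.460.
seq1–seq3: 4/32 differ, p = 0.125, d = 0.137.
seq2–seq3: 11/32 differ, p = 0.344, d = 0.460.
The smallest distance is between seq1 and seq3.

seq1 and seq3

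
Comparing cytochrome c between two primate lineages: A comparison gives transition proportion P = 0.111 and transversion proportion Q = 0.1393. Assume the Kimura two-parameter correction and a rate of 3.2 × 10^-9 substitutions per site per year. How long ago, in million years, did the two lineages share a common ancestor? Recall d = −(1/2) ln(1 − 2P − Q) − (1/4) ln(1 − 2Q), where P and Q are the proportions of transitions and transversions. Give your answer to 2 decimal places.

47.78

Under the Kimura two-parameter model, d = −½ ln(1 − 2P − Q) − ¼ ln(1 − 2Q).
1 − 2P − Q = 0.6387, giving −½ ln(0.6387) = 0.224160.
1 − 2Q = 0.7214, giving −¼ ln(0.7214) = 0.081640.
d = 0.224160 + 0.081640 = 0.305800.
Under a molecular clock d = 2μt, so t = d/(2μ) = 0.305800 / (2 × 3.2 × 10^-9) = 47.78 million years.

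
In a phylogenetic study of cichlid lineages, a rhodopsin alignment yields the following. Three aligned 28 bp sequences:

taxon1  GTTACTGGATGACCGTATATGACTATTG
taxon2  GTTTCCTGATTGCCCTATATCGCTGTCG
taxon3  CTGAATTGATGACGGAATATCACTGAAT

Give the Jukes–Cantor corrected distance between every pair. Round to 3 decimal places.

taxon1–taxon2: 10/28 sites differ → p ≈ 0.357143, d = −0.75 ln(1 − 0.476191) = 0.484971 ≈ 0.485.
taxon1–taxon3: 11/28 sites differ → p ≈ 0.392857, d = −0.75 ln(1 − 0.523809) = 0.556452 ≈ 0.556.
taxon2–taxon3: 14/28 sites differ → p = 0.5, d = −0.75 ln(1 − 0.666667) = 0.823960 ≈ 0.824.

d(taxon1,taxon2) = 0.485, d(taxon1,taxon3) = 0.556, d(taxon2,taxon3) = 0.824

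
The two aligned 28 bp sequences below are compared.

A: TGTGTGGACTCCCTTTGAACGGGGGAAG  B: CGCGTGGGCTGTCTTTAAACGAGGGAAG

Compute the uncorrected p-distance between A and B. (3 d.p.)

The sequences differ at 7 of 28 positions (sites 1, 3, 8, 11, 12, 17, 22).
p = 7/28 = 0.250.

0.250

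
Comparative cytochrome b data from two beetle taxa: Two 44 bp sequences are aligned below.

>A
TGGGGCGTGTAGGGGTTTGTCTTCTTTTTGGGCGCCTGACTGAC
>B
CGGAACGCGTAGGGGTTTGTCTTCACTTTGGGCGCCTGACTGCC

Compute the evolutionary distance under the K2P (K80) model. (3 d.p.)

0.183

Of 44 sites, 5 differences are transitions and 2 are transversions, so P = 5/44 ≈ 0.113636 and Q = 2/44 ≈ 0.045455.
Under the Kimura two-parameter model, d = −½ ln(1 − 2P − Q) − ¼ ln(1 − 2Q).
1 − 2P − Q = 0.727273, giving −½ ln(0.727273) = 0.159227.
1 − 2Q = 0.90909, giving −¼ ln(0.90909) = 0.023828.
d = 0.159227 + 0.023828 = 0.183055.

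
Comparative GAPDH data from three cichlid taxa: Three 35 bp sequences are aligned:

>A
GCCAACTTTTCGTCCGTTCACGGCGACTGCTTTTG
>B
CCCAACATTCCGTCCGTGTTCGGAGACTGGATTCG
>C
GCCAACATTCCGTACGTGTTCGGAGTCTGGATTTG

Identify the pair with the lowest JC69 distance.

A–B: 10/35 differ, p = 0.286, d = 0.360.
A–C: 10/35 differ, p = 0.286, d = 0.360.
B–C: 4/35 differ, p = 0.114, d = 0.124.
The smallest distance is between B and C.

B and C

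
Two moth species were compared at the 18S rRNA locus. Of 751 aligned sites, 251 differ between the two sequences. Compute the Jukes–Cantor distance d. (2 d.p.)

p = 251/751 ≈ 0.334221.
d = −(3/4) ln(1 − 4p/3) = −0.75 ln(1 − 0.445628) = −0.75 ln(0.554372)
  = −0.75 × (-0.589919) = 0.442439 substitutions/site.

0.44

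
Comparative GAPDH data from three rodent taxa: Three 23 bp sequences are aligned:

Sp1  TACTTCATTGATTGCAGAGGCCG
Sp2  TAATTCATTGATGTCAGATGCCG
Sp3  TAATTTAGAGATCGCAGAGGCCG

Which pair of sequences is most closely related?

Sp1–Sp2: 4/23 differ, p = 0.174, d = 0.198.
Sp1–Sp3: 5/23 differ, p = 0.217, d = 0.257.
Sp2–Sp3: 6/23 differ, p = 0.261, d = 0.321.
The smallest distance is between Sp1 and Sp2.

Sp1 and Sp2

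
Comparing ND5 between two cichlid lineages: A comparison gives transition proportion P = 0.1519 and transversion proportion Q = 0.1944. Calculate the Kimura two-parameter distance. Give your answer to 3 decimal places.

Under the Kimura two-parameter model, d = −½ ln(1 − 2P − Q) − ¼ ln(1 − 2Q).
1 − 2P − Q = 0.5018, giving −½ ln(0.5018) = 0.344777.
1 − 2Q = 0.6112, giving −¼ ln(0.6112) = 0.123083.
d = 0.344777 + 0.123083 = 0.467860.

0.468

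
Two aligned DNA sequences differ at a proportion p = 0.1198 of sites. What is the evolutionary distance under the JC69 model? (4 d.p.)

0.1305

d = −(3/4) ln(1 − 4p/3) = −0.75 ln(1 − 0.159733) = −0.75 ln(0.840267)
  = −0.75 × (-0.174036) = 0.130527 substitutions/site.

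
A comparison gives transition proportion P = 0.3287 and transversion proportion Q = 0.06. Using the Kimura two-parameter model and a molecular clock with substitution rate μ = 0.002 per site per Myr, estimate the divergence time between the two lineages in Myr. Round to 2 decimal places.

Under the Kimura two-parameter model, d = −½ ln(1 − 2P − Q) − ¼ ln(1 − 2Q).
1 − 2P − Q = 0.2826, giving −½ ln(0.2826) = 0.631861.
1 − 2Q = 0.88, giving −¼ ln(0.88) = 0.031958.
d = 0.631861 + 0.031958 = 0.663819.
Under a molecular clock d = 2μt, so t = d/(2μ) = 0.663819 / (2 × 0.002) = 165.95 Myr.

165.95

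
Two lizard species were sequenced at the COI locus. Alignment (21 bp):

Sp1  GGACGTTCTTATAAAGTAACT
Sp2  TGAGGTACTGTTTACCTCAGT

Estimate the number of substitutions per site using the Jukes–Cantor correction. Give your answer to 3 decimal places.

The sequences differ at 10 of 21 sites (1, 4, 7, 10, 11, 13, 15, 16, 18, 20), so p = 10/21 ≈ 0.47619.
d = −(3/4) ln(1 − 4p/3) = −0.75 ln(1 − 0.63492) = −0.75 ln(0.36508)
  = −0.75 × (-1.007639) = 0.755729 substitutions/site.

0.756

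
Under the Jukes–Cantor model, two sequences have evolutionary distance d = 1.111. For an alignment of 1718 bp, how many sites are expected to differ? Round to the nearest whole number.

996

Invert JC69: p = (3/4)(1 − e^(−4d/3)) = 0.75 × (1 − e^(-1.481333)) = 0.75 × (1 − 0.227334) = 0.579500.
Expected differing sites = pL ≈ 0.579500 × 1718 = 995.581 ≈ 996.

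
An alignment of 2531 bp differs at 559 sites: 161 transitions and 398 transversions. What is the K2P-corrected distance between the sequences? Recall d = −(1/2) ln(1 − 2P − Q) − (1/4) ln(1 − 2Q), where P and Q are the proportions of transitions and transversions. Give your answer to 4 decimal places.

P = 161/2531 ≈ 0.063611 and Q = 398/2531 ≈ 0.15725.
Under the Kimura two-parameter model, d = −½ ln(1 − 2P − Q) − ¼ ln(1 − 2Q).
1 − 2P − Q = 0.715528, giving −½ ln(0.715528) = 0.167367.
1 − 2Q = 0.6855, giving −¼ ln(0.6855) = 0.094402.
d = 0.167367 + 0.094402 = 0.261769.

0.2618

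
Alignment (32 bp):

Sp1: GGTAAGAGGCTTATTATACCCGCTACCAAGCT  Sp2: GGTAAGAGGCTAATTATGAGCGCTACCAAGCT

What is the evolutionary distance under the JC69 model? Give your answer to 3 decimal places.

0.137

The sequences differ at 4 of 32 sites (12, 18, 19, 20), so p = 4/32 = 0.125.
d = −(3/4) ln(1 − 4p/3) = −0.75 ln(1 − 0.166667) = −0.75 ln(0.833333)
  = −0.75 × (-0.182322) = 0.136742 substitutions/site.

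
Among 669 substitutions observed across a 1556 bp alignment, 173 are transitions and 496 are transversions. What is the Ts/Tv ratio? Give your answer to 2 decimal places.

R = 173/496 = 0.348790… ≈ 0.35 (to 2 d.p.).

0.35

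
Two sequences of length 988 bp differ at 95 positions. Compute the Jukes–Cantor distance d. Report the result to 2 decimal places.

p = 95/988 ≈ 0.096154.
d = −(3/4) ln(1 − 4p/3) = −0.75 ln(1 − 0.128205) = −0.75 ln(0.871795)
  = −0.75 × (-0.137201) = 0.102901 substitutions/site.

0.10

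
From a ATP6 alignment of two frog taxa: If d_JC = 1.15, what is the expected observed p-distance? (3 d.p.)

0.588

p = (3/4)(1 − e^(−4d/3)) = 0.75 × (1 − e^(-1.533333)) = 0.75 × (1 − 0.215815) = 0.588139.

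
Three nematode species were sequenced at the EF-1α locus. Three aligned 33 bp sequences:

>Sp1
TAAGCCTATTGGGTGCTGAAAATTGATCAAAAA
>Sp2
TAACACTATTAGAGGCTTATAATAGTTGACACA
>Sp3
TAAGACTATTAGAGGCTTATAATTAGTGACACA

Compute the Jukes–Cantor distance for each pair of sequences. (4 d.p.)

Sp1–Sp2: 12/33 sites differ → p ≈ 0.363636, d = −0.75 ln(1 − 0.484848) = 0.497470 ≈ 0.4975.
Sp1–Sp3: 11/33 sites differ → p ≈ 0.333333, d = −0.75 ln(1 − 0.444444) = 0.440839 ≈ 0.4408.
Sp2–Sp3: 4/33 sites differ → p ≈ 0.121212, d = −0.75 ln(1 − 0.161616) = 0.132209 ≈ 0.1322.

d(Sp1,Sp2) = 0.4975, d(Sp1,Sp3) = 0.4408, d(Sp2,Sp3) = 0.1322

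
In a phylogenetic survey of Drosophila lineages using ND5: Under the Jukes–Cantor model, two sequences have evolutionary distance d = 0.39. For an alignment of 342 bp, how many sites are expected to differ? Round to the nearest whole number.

104

Invert JC69: p = (3/4)(1 − e^(−4d/3)) = 0.75 × (1 − e^(-0.52)) = 0.75 × (1 − 0.594521) = 0.304109.
Expected differing sites = pL ≈ 0.304109 × 342 = 104.005278 ≈ 104.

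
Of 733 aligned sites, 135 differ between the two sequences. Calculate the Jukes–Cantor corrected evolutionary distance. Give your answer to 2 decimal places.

0.21

p = 135/733 ≈ 0.184175.
d = −(3/4) ln(1 − 4p/3) = −0.75 ln(1 − 0.245567) = −0.75 ln(0.754433)
  = −0.75 × (-0.281789) = 0.211342 substitutions/site.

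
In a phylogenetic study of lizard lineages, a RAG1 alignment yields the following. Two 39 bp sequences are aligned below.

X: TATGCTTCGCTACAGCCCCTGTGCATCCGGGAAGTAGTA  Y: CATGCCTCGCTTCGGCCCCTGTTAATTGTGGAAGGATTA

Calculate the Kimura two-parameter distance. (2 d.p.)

0.35

Of 39 sites, 4 differences are transitions and 7 are transversions, so P = 4/39 ≈ 0.102564 and Q = 7/39 ≈ 0.179487.
Under the Kimura two-parameter model, d = −½ ln(1 − 2P − Q) − ¼ ln(1 − 2Q).
1 − 2P − Q = 0.615385, giving −½ ln(0.615385) = 0.242754.
1 − 2Q = 0.641026, giving −¼ ln(0.641026) = 0.111171.
d = 0.242754 + 0.111171 = 0.353925.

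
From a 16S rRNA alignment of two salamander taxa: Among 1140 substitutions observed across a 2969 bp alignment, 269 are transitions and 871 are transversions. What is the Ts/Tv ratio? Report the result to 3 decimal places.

R = 269/871 = 0.308840… ≈ 0.309 (to 3 d.p.).

0.309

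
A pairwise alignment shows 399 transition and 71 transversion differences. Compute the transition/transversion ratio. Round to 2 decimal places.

5.62

R = 399/71 = 5.619718… ≈ 5.62 (to 2 d.p.).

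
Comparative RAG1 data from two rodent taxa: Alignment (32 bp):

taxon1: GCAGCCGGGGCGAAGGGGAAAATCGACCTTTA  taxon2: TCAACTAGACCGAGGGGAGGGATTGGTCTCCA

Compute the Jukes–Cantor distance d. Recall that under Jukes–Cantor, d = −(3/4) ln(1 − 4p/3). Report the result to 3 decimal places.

The sequences differ at 16 of 32 sites, so p = 16/32 = 0.5.
d = −(3/4) ln(1 − 4p/3) = −0.75 ln(1 − 0.666667) = −0.75 ln(0.333333)
  = −0.75 × (-1.098613) = 0.823960 substitutions/site.

0.824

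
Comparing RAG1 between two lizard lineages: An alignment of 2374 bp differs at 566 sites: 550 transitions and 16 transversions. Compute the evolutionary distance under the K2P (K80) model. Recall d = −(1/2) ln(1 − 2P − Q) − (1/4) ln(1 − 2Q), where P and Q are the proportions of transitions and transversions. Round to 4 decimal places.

P = 550/2374 ≈ 0.231676 and Q = 16/2374 ≈ 0.00674.
Under the Kimura two-parameter model, d = −½ ln(1 − 2P − Q) − ¼ ln(1 − 2Q).
1 − 2P − Q = 0.529908, giving −½ ln(0.529908) = 0.317526.
1 − 2Q = 0.98652, giving −¼ ln(0.98652) = 0.003393.
d = 0.317526 + 0.003393 = 0.320919.

0.3209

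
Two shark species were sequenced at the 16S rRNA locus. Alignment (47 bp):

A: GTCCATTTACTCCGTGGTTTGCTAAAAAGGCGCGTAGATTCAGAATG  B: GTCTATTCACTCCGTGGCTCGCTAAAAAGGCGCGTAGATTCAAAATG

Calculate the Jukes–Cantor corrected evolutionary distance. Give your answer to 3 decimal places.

0.115

The sequences differ at 5 of 47 sites (4, 8, 18, 20, 43), so p = 5/47 ≈ 0.106383.
d = −(3/4) ln(1 − 4p/3) = −0.75 ln(1 − 0.141844) = −0.75 ln(0.858156)
  = −0.75 × (-0.152969) = 0.114727 substitutions/site.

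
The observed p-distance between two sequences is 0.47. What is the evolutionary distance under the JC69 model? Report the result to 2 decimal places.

d = −(3/4) ln(1 − 4p/3) = −0.75 ln(1 − 0.626667) = −0.75 ln(0.373333)
  = −0.75 × (-0.985284) = 0.738963 substitutions/site.

0.74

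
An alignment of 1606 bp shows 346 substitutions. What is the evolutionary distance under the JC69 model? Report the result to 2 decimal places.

p = 346/1606 ≈ 0.215442.
d = −(3/4) ln(1 − 4p/3) = −0.75 ln(1 − 0.287256) = −0.75 ln(0.712744)
  = −0.75 × (-0.338633) = 0.253975 substitutions/site.

0.25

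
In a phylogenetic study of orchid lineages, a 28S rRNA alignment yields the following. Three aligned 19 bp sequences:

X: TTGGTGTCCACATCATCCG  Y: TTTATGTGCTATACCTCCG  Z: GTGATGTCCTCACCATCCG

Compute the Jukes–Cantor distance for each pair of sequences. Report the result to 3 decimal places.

d(X,Y) = 0.618, d(X,Z) = 0.247, d(Y,Z) = 0.507

X–Y: 8/19 sites differ → p ≈ 0.421053, d = −0.75 ln(1 − 0.561404) = 0.618132 ≈ 0.618.
X–Z: 4/19 sites differ → p ≈ 0.210526, d = −0.75 ln(1 − 0.280701) = 0.247109 ≈ 0.247.
Y–Z: 7/19 sites differ → p ≈ 0.368421, d = −0.75 ln(1 − 0.491228) = 0.506816 ≈ 0.507.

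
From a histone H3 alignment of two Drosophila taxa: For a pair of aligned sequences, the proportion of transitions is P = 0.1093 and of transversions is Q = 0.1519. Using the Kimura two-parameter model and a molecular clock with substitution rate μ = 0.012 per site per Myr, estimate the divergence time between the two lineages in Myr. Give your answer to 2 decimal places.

13.41

Under the Kimura two-parameter model, d = −½ ln(1 − 2P − Q) − ¼ ln(1 − 2Q).
1 − 2P − Q = 0.6295, giving −½ ln(0.6295) = 0.231415.
1 − 2Q = 0.6962, giving −¼ ln(0.6962) = 0.090530.
d = 0.231415 + 0.090530 = 0.321945.
Under a molecular clock d = 2μt, so t = d/(2μ) = 0.321945 / (2 × 0.012) = 13.41 Myr.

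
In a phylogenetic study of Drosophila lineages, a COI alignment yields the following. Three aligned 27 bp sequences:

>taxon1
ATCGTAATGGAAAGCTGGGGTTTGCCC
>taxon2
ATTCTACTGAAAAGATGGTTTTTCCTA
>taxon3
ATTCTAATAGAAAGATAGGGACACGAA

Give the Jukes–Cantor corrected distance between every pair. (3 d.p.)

d(taxon1,taxon2) = 0.511, d(taxon1,taxon3) = 0.673, d(taxon2,taxon3) = 0.588

taxon1–taxon2: 10/27 sites differ → p ≈ 0.37037, d = −0.75 ln(1 − 0.493827) = 0.510658 ≈ 0.511.
taxon1–taxon3: 12/27 sites differ → p ≈ 0.444444, d = −0.75 ln(1 − 0.592592) = 0.673455 ≈ 0.673.
taxon2–taxon3: 11/27 sites differ → p ≈ 0.407407, d = −0.75 ln(1 − 0.543209) = 0.587647 ≈ 0.588.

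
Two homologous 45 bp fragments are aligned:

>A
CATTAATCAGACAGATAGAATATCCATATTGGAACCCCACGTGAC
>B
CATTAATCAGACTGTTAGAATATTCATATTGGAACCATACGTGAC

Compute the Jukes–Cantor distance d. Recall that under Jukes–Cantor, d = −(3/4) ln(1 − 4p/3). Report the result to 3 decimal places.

The sequences differ at 5 of 45 sites (13, 15, 24, 37, 38), so p = 5/45 ≈ 0.111111.
d = −(3/4) ln(1 − 4p/3) = −0.75 ln(1 − 0.148148) = −0.75 ln(0.851852)
  = −0.75 × (-0.160342) = 0.120257 substitutions/site.

0.120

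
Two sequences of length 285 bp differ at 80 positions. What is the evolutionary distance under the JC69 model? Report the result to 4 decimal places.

p = 80/285 ≈ 0.280702.
d = −(3/4) ln(1 − 4p/3) = −0.75 ln(1 − 0.374269) = −0.75 ln(0.625731)
  = −0.75 × (-0.468835) = 0.351626 substitutions/site.

0.3516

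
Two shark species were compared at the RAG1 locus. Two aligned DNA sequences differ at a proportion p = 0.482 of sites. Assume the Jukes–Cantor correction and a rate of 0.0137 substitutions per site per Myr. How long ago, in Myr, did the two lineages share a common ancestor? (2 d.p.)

d = −(3/4) ln(1 − 4p/3) = −0.75 ln(1 − 0.642667) = −0.75 ln(0.357333)
  = −0.75 × (-1.029087) = 0.771815 substitutions/site.
Under a molecular clock d = 2μt, so t = d/(2μ) = 0.771815 / (2 × 0.0137) = 28.17 Myr.

28.17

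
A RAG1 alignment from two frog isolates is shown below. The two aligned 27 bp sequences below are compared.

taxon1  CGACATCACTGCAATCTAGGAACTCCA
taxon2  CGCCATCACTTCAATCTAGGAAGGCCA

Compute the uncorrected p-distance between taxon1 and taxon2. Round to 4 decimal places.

0.1481

The sequences differ at 4 of 27 positions (sites 3, 11, 23, 24).
p = 4/27 = 0.148148… ≈ 0.1481 (to 4 d.p.).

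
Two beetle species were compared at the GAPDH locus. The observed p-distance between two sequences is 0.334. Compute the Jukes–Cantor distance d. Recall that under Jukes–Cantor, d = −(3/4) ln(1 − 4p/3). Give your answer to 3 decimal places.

0.442

d = −(3/4) ln(1 − 4p/3) = −0.75 ln(1 − 0.445333) = −0.75 ln(0.554667)
  = −0.75 × (-0.589387) = 0.442040 substitutions/site.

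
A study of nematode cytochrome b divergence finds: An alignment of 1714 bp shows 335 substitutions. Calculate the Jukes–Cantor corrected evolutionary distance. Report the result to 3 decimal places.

p = 335/1714 ≈ 0.195449.
d = −(3/4) ln(1 − 4p/3) = −0.75 ln(1 − 0.260599) = −0.75 ln(0.739401)
  = −0.75 × (-0.301915) = 0.226436 substitutions/site.

0.226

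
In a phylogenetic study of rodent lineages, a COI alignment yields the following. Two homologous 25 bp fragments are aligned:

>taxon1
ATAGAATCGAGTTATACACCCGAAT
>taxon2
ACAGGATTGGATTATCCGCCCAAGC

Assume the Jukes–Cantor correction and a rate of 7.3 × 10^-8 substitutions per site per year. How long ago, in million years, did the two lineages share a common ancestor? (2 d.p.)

The sequences differ at 10 of 25 sites (2, 5, 8, 10, 11, 16, 18, 22, 24, 25), so p = 10/25 = 0.4.
d = −(3/4) ln(1 − 4p/3) = −0.75 ln(1 − 0.533333) = −0.75 ln(0.466667)
  = −0.75 × (-0.762139) = 0.571604 substitutions/site.
Under a molecular clock d = 2μt, so t = d/(2μ) = 0.571604 / (2 × 7.3 × 10^-8) = 3.92 million years.

3.92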